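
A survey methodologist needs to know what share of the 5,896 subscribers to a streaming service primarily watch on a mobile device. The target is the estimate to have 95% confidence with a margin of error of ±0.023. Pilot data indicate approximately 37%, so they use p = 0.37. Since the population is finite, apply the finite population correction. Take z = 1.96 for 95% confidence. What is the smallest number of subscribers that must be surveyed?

Unadjusted: n₀ = 1.96² × 0.37 × 0.63 / 0.023² ≈ 1692.77, so n₀ = 1693.
Finite population correction with N = 5,896: n = n₀ / (1 + (n₀−1)/N) = 1693 / (1 + 1692/5896) = 1693 / 1.2870 ≈ 1315.49.
Rounding up, n = 1316.

1316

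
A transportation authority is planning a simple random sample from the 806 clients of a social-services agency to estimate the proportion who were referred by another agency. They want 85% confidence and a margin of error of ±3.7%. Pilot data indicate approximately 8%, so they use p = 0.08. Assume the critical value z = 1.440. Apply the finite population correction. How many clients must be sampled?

99

Unadjusted: n₀ = 1.440² × 0.08 × 0.92 / 0.037² ≈ 111.48, so n₀ = 112.
Finite population correction with N = 806: n = n₀ / (1 + (n₀−1)/N) = 112 / (1 + 111/806) = 112 / 1.1377 ≈ 98.44.
Rounding up, n = 99.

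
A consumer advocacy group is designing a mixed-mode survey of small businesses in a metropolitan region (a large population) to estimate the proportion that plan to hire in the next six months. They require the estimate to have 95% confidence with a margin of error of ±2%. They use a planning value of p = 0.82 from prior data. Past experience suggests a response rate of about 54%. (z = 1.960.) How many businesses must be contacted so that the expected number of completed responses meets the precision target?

2626

Completed interviews needed: n₀ = 1.960² × 0.1476 / 0.020² ≈ 1417.55 → 1418.
At a 54% response rate, contacts needed = 1418 / 0.54 ≈ 2625.93 → 2626.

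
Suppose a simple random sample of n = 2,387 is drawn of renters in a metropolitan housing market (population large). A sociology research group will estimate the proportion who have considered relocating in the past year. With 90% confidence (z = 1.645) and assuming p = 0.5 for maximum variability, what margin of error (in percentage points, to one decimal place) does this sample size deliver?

SE(p̂) = √[p(1−p)/n] = √[0.2500/2387] = 0.01023.
E = z × SE = 1.645 × 0.01023 = 0.01683, or 1.7 percentage points.

1.7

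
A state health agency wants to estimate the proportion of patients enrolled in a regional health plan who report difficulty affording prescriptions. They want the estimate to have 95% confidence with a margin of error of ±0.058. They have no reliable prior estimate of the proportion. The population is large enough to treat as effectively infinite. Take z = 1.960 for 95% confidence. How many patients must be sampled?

286

With no prior estimate, use p = 0.5, giving p(1−p) = 0.25.
n = z²·p(1−p)/E² = 1.960² × 0.2500 / 0.058² = 3.8416 × 0.2500 / 0.003364 ≈ 285.49.
Rounding up gives n = 286.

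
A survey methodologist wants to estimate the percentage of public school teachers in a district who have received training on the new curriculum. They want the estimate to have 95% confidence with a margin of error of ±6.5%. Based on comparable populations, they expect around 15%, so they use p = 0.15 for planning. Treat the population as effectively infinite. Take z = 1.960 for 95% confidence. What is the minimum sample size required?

116

With p = 0.15, p(1−p) = 0.1275.
n = z²·p(1−p)/E² = 1.960² × 0.1275 / 0.065² = 3.8416 × 0.1275 / 0.004225 ≈ 115.93.
Rounding up gives n = 116.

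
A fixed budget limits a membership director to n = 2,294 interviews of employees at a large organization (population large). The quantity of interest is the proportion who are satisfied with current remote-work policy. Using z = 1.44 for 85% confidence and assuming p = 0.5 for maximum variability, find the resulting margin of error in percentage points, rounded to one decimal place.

1.5

SE(p̂) = √[p(1−p)/n] = √[0.2500/2294] = 0.01044.
E = z × SE = 1.44 × 0.01044 = 0.01503, or 1.5 percentage points.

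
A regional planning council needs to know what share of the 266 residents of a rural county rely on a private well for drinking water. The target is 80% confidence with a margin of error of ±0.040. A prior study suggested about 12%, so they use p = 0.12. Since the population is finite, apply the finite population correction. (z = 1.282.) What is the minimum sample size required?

Unadjusted: n₀ = 1.282² × 0.12 × 0.88 / 0.040² ≈ 108.47, so n₀ = 109.
Finite population correction with N = 266: n = n₀ / (1 + (n₀−1)/N) = 109 / (1 + 108/266) = 109 / 1.4060 ≈ 77.52.
Rounding up, n = 78.

78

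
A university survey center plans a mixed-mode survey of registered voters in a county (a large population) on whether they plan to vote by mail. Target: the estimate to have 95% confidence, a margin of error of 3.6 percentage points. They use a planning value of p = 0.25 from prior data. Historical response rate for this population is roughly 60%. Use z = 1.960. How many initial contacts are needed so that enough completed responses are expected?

927

Completed interviews needed: n₀ = 1.960² × 0.1875 / 0.036² ≈ 555.79 → 556.
At a 60% response rate, contacts needed = 556 / 0.60 ≈ 926.67 → 927.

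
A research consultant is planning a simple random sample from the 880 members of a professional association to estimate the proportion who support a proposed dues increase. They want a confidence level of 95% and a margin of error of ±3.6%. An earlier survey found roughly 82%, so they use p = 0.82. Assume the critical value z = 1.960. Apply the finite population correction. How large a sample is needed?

Unadjusted: n₀ = 1.960² × 0.82 × 0.18 / 0.036² ≈ 437.52, so n₀ = 438.
Finite population correction with N = 880: n = n₀ / (1 + (n₀−1)/N) = 438 / (1 + 437/880) = 438 / 1.4966 ≈ 292.67.
Rounding up, n = 293.

293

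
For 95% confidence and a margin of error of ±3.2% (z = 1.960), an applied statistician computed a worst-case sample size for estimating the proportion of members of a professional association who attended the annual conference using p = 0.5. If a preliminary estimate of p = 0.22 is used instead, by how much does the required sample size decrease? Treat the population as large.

Conservative (p = 0.5): n = 1.960² × 0.25 / 0.032² ≈ 937.89 → 938.
Using p = 0.22: p(1−p) = 0.1716, so n = 1.960² × 0.1716 / 0.032² ≈ 643.77 → 644.
Reduction: 938 − 644 = 294.

294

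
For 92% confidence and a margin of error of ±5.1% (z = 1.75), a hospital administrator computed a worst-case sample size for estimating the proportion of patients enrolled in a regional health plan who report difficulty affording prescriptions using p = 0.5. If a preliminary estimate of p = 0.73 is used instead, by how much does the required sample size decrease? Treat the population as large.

Conservative (p = 0.5): n = 1.75² × 0.25 / 0.051² ≈ 294.36 → 295.
Using p = 0.73: p(1−p) = 0.1971, so n = 1.75² × 0.1971 / 0.051² ≈ 232.07 → 233.
Reduction: 295 − 233 = 62.

62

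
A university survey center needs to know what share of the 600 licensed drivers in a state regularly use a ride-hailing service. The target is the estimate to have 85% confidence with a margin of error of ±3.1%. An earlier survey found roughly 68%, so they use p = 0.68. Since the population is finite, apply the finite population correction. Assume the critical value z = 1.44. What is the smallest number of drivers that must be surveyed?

264

Unadjusted: n₀ = 1.44² × 0.68 × 0.32 / 0.031² ≈ 469.53, so n₀ = 470.
Finite population correction with N = 600: n = n₀ / (1 + (n₀−1)/N) = 470 / (1 + 469/600) = 470 / 1.7817 ≈ 263.80.
Rounding up, n = 264.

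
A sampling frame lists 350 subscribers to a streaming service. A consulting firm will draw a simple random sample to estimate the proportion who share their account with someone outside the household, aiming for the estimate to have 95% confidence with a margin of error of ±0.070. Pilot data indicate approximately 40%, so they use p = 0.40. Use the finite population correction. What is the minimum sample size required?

For 95% confidence, z = 1.960.
Unadjusted: n₀ = 1.960² × 0.40 × 0.60 / 0.070² ≈ 188.16, so n₀ = 189.
Finite population correction with N = 350: n = n₀ / (1 + (n₀−1)/N) = 189 / (1 + 188/350) = 189 / 1.5371 ≈ 122.96.
Rounding up, n = 123.

123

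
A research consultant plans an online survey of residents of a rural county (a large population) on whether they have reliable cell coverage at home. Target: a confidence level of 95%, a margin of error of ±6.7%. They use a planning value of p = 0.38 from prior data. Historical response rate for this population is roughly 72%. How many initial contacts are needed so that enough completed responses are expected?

281

For 95% confidence, z = 1.960.
Completed interviews needed: n₀ = 1.960² × 0.2356 / 0.067² ≈ 201.62 → 202.
At a 72% response rate, contacts needed = 202 / 0.72 ≈ 280.56 → 281.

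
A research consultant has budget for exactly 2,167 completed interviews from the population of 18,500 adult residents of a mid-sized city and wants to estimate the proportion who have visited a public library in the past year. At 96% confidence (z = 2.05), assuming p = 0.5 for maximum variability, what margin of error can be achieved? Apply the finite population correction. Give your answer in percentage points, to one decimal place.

Finite-population factor: (N−n)/(N−1) = (18500−2167)/(18500−1) = 0.8829.
SE(p̂) = √[p(1−p)/n · (N−n)/(N−1)] = √[0.2500/2167 × 0.8829] = 0.01009.
E = z × SE = 2.05 × 0.01009 = 0.02069 ≈ 2.1 percentage points.

2.1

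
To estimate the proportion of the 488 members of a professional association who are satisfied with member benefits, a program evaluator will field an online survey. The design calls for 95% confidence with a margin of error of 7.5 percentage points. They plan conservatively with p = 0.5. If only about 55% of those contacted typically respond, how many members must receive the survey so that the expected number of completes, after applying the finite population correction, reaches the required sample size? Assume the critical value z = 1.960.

Completed interviews needed (unadjusted): n₀ = 1.960² × 0.2500 / 0.075² ≈ 170.74 → 171.
FPC for N = 488: n = 171 / (1 + 170/488) = 171 / 1.3484 ≈ 126.82 → 127.
At a 55% response rate, contacts needed = 127 / 0.55 ≈ 230.91 → 231.

231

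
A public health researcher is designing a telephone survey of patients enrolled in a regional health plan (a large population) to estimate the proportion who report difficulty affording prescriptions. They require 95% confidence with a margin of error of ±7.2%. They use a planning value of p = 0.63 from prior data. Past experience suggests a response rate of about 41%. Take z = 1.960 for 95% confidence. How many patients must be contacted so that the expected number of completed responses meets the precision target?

Completed interviews needed: n₀ = 1.960² × 0.2331 / 0.072² ≈ 172.74 → 173.
At a 41% response rate, contacts needed = 173 / 0.41 ≈ 421.95 → 422.

422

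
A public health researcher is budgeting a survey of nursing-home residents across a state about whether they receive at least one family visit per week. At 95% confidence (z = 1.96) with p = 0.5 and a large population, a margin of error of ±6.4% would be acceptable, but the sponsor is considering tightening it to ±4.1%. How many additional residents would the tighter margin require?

At ±6.4%: n = 1.96² × 0.2500 / 0.064² ≈ 234.47 → 235.
At ±4.1%: n = 1.96² × 0.2500 / 0.041² ≈ 571.33 → 572.
Additional respondents: 572 − 235 = 337.

337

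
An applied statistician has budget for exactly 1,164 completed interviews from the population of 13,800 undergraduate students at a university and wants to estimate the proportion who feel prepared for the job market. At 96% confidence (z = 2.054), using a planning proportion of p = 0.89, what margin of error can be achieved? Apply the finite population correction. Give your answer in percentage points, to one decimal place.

1.8

Finite-population factor: (N−n)/(N−1) = (13800−1164)/(13800−1) = 0.9157.
SE(p̂) = √[p(1−p)/n · (N−n)/(N−1)] = √[0.0979/1164 × 0.9157] = 0.00878.
E = z × SE = 2.054 × 0.00878 = 0.01803 ≈ 1.8 percentage points.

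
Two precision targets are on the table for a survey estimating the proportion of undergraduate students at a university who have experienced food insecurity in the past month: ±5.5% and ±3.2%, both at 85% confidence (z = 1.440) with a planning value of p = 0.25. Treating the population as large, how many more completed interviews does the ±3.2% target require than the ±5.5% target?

At ±5.5%: n = 1.440² × 0.1875 / 0.055² ≈ 128.53 → 129.
At ±3.2%: n = 1.440² × 0.1875 / 0.032² ≈ 379.69 → 380.
Additional respondents: 380 − 129 = 251.

251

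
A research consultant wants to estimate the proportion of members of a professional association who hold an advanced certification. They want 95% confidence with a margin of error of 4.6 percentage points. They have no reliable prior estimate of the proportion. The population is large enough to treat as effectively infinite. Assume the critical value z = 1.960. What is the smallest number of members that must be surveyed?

With no prior estimate, use p = 0.5, giving p(1−p) = 0.25.
n = z²·p(1−p)/E² = 1.960² × 0.2500 / 0.046² = 3.8416 × 0.2500 / 0.002116 ≈ 453.88.
Rounding up gives n = 454.

454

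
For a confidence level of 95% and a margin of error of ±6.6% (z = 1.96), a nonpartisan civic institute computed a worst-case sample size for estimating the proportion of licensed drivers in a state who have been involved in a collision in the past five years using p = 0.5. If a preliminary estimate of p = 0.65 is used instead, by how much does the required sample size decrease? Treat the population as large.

Conservative (p = 0.5): n = 1.96² × 0.25 / 0.066² ≈ 220.48 → 221.
Using p = 0.65: p(1−p) = 0.2275, so n = 1.96² × 0.2275 / 0.066² ≈ 200.63 → 201.
Reduction: 221 − 201 = 20.

20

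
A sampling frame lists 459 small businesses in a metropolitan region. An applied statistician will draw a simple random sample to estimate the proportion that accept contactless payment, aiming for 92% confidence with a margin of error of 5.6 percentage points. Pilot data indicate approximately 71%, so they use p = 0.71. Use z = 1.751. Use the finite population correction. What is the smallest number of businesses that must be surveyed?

141

Unadjusted: n₀ = 1.751² × 0.71 × 0.29 / 0.056² ≈ 201.30, so n₀ = 202.
Finite population correction with N = 459: n = n₀ / (1 + (n₀−1)/N) = 202 / (1 + 201/459) = 202 / 1.4379 ≈ 140.48.
Rounding up, n = 141.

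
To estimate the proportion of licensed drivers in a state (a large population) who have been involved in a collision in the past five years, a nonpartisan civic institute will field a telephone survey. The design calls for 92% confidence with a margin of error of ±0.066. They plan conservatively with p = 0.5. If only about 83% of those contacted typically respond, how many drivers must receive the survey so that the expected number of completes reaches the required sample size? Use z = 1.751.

213

Completed interviews needed: n₀ = 1.751² × 0.2500 / 0.066² ≈ 175.96 → 176.
At an 83% response rate, contacts needed = 176 / 0.83 ≈ 212.05 → 213.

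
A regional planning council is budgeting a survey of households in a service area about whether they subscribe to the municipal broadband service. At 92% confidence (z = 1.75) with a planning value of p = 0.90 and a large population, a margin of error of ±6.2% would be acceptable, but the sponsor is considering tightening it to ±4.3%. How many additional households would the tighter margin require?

78

At ±6.2%: n = 1.75² × 0.0900 / 0.062² ≈ 71.70 → 72.
At ±4.3%: n = 1.75² × 0.0900 / 0.043² ≈ 149.07 → 150.
Additional respondents: 150 − 72 = 78.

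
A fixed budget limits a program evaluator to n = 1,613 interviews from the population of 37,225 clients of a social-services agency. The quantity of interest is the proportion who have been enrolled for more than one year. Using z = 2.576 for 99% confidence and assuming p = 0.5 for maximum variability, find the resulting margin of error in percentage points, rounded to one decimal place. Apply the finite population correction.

Finite-population factor: (N−n)/(N−1) = (37225−1613)/(37225−1) = 0.9567.
SE(p̂) = √[p(1−p)/n · (N−n)/(N−1)] = √[0.2500/1613 × 0.9567] = 0.01218.
E = z × SE = 2.576 × 0.01218 = 0.03137 ≈ 3.1 percentage points.

3.1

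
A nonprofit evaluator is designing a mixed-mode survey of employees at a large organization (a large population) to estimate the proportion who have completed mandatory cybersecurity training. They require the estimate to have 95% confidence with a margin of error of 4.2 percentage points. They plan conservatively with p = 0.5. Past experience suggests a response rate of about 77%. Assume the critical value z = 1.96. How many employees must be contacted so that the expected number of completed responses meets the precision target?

Completed interviews needed: n₀ = 1.96² × 0.2500 / 0.042² ≈ 544.44 → 545.
At a 77% response rate, contacts needed = 545 / 0.77 ≈ 707.79 → 708.

708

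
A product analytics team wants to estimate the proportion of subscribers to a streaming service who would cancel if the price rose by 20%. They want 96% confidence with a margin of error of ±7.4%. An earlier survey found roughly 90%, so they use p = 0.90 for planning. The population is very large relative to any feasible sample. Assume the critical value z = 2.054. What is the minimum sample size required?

With p = 0.90, p(1−p) = 0.0900.
n = z²·p(1−p)/E² = 2.054² × 0.0900 / 0.074² = 4.2189 × 0.0900 / 0.005476 ≈ 69.34.
Rounding up gives n = 70.

70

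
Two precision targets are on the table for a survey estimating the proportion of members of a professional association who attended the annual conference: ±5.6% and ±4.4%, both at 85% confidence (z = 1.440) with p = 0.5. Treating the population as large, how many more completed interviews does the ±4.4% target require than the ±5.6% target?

102

At ±5.6%: n = 1.440² × 0.2500 / 0.056² ≈ 165.31 → 166.
At ±4.4%: n = 1.440² × 0.2500 / 0.044² ≈ 267.77 → 268.
Additional respondents: 268 − 166 = 102.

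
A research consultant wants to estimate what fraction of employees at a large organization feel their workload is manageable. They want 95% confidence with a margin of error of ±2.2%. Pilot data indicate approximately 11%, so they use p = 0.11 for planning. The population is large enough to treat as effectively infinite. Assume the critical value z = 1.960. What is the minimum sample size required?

778

With p = 0.11, p(1−p) = 0.0979.
n = z²·p(1−p)/E² = 1.960² × 0.0979 / 0.022² = 3.8416 × 0.0979 / 0.000484 ≈ 777.05.
Rounding up gives n = 778.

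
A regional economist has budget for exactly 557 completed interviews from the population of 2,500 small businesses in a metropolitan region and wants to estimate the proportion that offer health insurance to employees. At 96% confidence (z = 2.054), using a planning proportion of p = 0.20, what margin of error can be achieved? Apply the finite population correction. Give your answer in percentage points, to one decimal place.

Finite-population factor: (N−n)/(N−1) = (2500−557)/(2500−1) = 0.7775.
SE(p̂) = √[p(1−p)/n · (N−n)/(N−1)] = √[0.1600/557 × 0.7775] = 0.01494.
E = z × SE = 2.054 × 0.01494 = 0.03070 ≈ 3.1 percentage points.

3.1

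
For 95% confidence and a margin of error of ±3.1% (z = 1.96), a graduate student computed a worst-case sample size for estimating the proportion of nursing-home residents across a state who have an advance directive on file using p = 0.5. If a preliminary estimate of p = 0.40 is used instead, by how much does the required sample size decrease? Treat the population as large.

Conservative (p = 0.5): n = 1.96² × 0.25 / 0.031² ≈ 999.38 → 1000.
Using p = 0.40: p(1−p) = 0.2400, so n = 1.96² × 0.2400 / 0.031² ≈ 959.40 → 960.
Reduction: 1000 − 960 = 40.

40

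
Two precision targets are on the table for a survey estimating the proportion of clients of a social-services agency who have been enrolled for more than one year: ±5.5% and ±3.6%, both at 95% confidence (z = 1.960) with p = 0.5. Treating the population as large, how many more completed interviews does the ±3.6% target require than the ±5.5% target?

At ±5.5%: n = 1.960² × 0.2500 / 0.055² ≈ 317.49 → 318.
At ±3.6%: n = 1.960² × 0.2500 / 0.036² ≈ 741.05 → 742.
Additional respondents: 742 − 318 = 424.

424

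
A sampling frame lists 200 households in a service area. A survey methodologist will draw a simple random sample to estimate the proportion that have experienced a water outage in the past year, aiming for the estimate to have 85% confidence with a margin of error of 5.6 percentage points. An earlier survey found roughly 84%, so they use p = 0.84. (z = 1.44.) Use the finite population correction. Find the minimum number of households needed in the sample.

Unadjusted: n₀ = 1.44² × 0.84 × 0.16 / 0.056² ≈ 88.87, so n₀ = 89.
Finite population correction with N = 200: n = n₀ / (1 + (n₀−1)/N) = 89 / (1 + 88/200) = 89 / 1.4400 ≈ 61.81.
Rounding up, n = 62.

62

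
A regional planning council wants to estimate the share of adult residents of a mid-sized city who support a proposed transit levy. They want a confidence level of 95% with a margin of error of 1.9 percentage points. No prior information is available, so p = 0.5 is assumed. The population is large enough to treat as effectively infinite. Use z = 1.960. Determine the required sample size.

2661

With p = 0.5, p(1−p) = 0.25.
n = z²·p(1−p)/E² = 1.960² × 0.2500 / 0.019² = 3.8416 × 0.2500 / 0.000361 ≈ 2660.39.
Rounding up gives n = 2661.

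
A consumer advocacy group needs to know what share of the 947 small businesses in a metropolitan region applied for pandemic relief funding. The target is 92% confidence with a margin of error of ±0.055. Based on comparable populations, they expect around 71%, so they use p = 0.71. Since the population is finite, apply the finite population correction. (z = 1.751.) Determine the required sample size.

172

Unadjusted: n₀ = 1.751² × 0.71 × 0.29 / 0.055² ≈ 208.69, so n₀ = 209.
Finite population correction with N = 947: n = n₀ / (1 + (n₀−1)/N) = 209 / (1 + 208/947) = 209 / 1.2196 ≈ 171.36.
Rounding up, n = 172.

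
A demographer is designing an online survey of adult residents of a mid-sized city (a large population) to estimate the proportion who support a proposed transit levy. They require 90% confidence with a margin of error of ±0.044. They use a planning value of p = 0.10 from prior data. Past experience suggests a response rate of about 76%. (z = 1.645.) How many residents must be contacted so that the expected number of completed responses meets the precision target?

166

Completed interviews needed: n₀ = 1.645² × 0.0900 / 0.044² ≈ 125.80 → 126.
At a 76% response rate, contacts needed = 126 / 0.76 ≈ 165.79 → 166.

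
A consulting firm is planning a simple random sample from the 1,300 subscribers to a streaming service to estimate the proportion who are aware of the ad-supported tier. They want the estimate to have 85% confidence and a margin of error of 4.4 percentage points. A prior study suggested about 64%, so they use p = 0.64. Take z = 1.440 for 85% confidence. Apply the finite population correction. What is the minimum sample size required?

208

Unadjusted: n₀ = 1.440² × 0.64 × 0.36 / 0.044² ≈ 246.78, so n₀ = 247.
Finite population correction with N = 1,300: n = n₀ / (1 + (n₀−1)/N) = 247 / (1 + 246/1300) = 247 / 1.1892 ≈ 207.70.
Rounding up, n = 208.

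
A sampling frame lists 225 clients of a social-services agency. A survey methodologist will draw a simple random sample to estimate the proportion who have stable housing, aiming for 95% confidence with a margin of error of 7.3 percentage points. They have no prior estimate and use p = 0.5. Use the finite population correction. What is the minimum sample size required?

For 95% confidence, z = 1.96.
Unadjusted: n₀ = 1.96² × 0.50 × 0.50 / 0.073² ≈ 180.22, so n₀ = 181.
Finite population correction with N = 225: n = n₀ / (1 + (n₀−1)/N) = 181 / (1 + 180/225) = 181 / 1.8000 ≈ 100.56.
Rounding up, n = 101.

101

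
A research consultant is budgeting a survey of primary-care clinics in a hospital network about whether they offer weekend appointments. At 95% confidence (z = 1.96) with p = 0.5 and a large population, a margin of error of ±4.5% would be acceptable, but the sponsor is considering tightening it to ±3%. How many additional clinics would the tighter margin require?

593

At ±4.5%: n = 1.96² × 0.2500 / 0.045² ≈ 474.27 → 475.
At ±3%: n = 1.96² × 0.2500 / 0.030² ≈ 1067.11 → 1068.
Additional respondents: 1068 − 475 = 593.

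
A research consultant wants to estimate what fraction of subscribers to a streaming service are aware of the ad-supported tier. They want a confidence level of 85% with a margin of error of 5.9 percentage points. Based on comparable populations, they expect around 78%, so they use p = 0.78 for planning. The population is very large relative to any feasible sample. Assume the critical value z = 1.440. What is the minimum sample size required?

103

With p = 0.78, p(1−p) = 0.1716.
n = z²·p(1−p)/E² = 1.440² × 0.1716 / 0.059² = 2.0736 × 0.1716 / 0.003481 ≈ 102.22.
Rounding up gives n = 103.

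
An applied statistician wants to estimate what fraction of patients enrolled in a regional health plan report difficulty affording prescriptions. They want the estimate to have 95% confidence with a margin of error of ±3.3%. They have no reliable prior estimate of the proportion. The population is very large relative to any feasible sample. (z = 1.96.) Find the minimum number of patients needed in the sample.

882

With no prior estimate, use p = 0.5, giving p(1−p) = 0.25.
n = z²·p(1−p)/E² = 1.96² × 0.2500 / 0.033² = 3.8416 × 0.2500 / 0.001089 ≈ 881.91.
Rounding up gives n = 882.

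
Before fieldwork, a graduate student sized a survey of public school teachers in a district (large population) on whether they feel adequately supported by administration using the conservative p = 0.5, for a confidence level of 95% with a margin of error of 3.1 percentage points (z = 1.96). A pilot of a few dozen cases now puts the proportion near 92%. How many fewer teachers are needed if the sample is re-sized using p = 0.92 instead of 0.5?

705

Conservative (p = 0.5): n = 1.96² × 0.25 / 0.031² ≈ 999.38 → 1000.
Using p = 0.92: p(1−p) = 0.0736, so n = 1.96² × 0.0736 / 0.031² ≈ 294.22 → 295.
Reduction: 1000 − 295 = 705.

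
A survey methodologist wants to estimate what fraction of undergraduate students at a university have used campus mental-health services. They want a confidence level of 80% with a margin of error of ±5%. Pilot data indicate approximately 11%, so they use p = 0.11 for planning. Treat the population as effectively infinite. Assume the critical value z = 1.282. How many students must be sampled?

65

With p = 0.11, p(1−p) = 0.0979.
n = z²·p(1−p)/E² = 1.282² × 0.0979 / 0.050² = 1.6435 × 0.0979 / 0.002500 ≈ 64.36.
Rounding up gives n = 65.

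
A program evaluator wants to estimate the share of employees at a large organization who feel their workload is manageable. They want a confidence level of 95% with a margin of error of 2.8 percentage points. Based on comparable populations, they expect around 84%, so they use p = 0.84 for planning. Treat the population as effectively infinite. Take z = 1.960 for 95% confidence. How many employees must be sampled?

659

With p = 0.84, p(1−p) = 0.1344.
n = z²·p(1−p)/E² = 1.960² × 0.1344 / 0.028² = 3.8416 × 0.1344 / 0.000784 ≈ 658.56.
Rounding up gives n = 659.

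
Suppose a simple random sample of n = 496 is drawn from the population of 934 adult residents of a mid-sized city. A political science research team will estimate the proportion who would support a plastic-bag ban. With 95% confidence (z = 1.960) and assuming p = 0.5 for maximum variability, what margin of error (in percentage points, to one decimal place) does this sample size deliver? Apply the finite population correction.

Finite-population factor: (N−n)/(N−1) = (934−496)/(934−1) = 0.4695.
SE(p̂) = √[p(1−p)/n · (N−n)/(N−1)] = √[0.2500/496 × 0.4695] = 0.01538.
E = z × SE = 1.960 × 0.01538 = 0.03015 ≈ 3.0 percentage points.

3.0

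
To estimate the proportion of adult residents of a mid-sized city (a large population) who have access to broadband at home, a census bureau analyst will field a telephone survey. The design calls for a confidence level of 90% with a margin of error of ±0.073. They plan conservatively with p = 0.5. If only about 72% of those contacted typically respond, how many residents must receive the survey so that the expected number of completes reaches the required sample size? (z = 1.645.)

Completed interviews needed: n₀ = 1.645² × 0.2500 / 0.073² ≈ 126.95 → 127.
At a 72% response rate, contacts needed = 127 / 0.72 ≈ 176.39 → 177.

177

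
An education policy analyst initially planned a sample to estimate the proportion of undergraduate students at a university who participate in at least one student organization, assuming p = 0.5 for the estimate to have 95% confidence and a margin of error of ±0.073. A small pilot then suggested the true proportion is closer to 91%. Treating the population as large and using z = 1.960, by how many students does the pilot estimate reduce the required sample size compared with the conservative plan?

121

Conservative (p = 0.5): n = 1.960² × 0.25 / 0.073² ≈ 180.22 → 181.
Using p = 0.91: p(1−p) = 0.0819, so n = 1.960² × 0.0819 / 0.073² ≈ 59.04 → 60.
Reduction: 181 − 60 = 121.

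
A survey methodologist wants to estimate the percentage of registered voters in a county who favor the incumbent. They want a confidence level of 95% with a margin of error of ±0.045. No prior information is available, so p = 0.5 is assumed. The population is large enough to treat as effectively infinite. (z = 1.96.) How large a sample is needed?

475

With p = 0.5, p(1−p) = 0.25.
n = z²·p(1−p)/E² = 1.96² × 0.2500 / 0.045² = 3.8416 × 0.2500 / 0.002025 ≈ 474.27.
Rounding up gives n = 475.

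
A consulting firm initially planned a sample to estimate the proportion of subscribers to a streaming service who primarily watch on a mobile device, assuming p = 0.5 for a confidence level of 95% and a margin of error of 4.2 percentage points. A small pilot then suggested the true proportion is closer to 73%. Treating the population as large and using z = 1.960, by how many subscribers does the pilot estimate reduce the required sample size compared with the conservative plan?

Conservative (p = 0.5): n = 1.960² × 0.25 / 0.042² ≈ 544.44 → 545.
Using p = 0.73: p(1−p) = 0.1971, so n = 1.960² × 0.1971 / 0.042² ≈ 429.24 → 430.
Reduction: 545 − 430 = 115.

115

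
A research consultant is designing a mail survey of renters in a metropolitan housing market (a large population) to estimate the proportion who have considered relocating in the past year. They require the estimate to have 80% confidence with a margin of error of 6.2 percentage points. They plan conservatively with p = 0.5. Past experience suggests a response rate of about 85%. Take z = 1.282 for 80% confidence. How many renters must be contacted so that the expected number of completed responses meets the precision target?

126

Completed interviews needed: n₀ = 1.282² × 0.2500 / 0.062² ≈ 106.89 → 107.
At an 85% response rate, contacts needed = 107 / 0.85 ≈ 125.88 → 126.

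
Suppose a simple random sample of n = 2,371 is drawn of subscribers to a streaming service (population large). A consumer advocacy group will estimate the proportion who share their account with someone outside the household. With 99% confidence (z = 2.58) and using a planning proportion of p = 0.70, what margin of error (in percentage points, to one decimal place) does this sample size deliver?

SE(p̂) = √[p(1−p)/n] = √[0.2100/2371] = 0.00941.
E = z × SE = 2.58 × 0.00941 = 0.02428, or 2.4 percentage points.

2.4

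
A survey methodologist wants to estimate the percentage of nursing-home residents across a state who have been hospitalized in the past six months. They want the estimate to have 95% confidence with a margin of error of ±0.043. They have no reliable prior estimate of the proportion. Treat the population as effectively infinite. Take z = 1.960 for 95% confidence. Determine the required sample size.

With no prior estimate, use p = 0.5, giving p(1−p) = 0.25.
n = z²·p(1−p)/E² = 1.960² × 0.2500 / 0.043² = 3.8416 × 0.2500 / 0.001849 ≈ 519.42.
Rounding up gives n = 520.

520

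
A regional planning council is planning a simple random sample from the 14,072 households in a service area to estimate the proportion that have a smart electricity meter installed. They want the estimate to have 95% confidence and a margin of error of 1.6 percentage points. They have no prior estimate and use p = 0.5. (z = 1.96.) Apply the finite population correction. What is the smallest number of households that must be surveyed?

2963

Unadjusted: n₀ = 1.96² × 0.50 × 0.50 / 0.016² ≈ 3751.56, so n₀ = 3752.
Finite population correction with N = 14,072: n = n₀ / (1 + (n₀−1)/N) = 3752 / (1 + 3751/14072) = 3752 / 1.2666 ≈ 2962.36.
Rounding up, n = 2963.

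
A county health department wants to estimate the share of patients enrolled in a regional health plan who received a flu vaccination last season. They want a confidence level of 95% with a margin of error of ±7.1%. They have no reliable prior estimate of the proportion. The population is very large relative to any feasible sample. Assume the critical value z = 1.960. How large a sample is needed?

With no prior estimate, use p = 0.5, giving p(1−p) = 0.25.
n = z²·p(1−p)/E² = 1.960² × 0.2500 / 0.071² = 3.8416 × 0.2500 / 0.005041 ≈ 190.52.
Rounding up gives n = 191.

191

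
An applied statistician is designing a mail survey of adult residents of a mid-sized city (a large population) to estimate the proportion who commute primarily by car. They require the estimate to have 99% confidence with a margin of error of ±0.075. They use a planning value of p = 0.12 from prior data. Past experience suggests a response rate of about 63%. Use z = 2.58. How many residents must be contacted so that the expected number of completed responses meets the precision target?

199

Completed interviews needed: n₀ = 2.58² × 0.1056 / 0.075² ≈ 124.96 → 125.
At a 63% response rate, contacts needed = 125 / 0.63 ≈ 198.41 → 199.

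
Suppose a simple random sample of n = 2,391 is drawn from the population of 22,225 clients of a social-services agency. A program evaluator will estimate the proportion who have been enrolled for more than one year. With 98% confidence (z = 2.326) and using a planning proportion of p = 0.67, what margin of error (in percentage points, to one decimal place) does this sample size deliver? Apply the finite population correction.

2.1

Finite-population factor: (N−n)/(N−1) = (22225−2391)/(22225−1) = 0.8925.
SE(p̂) = √[p(1−p)/n · (N−n)/(N−1)] = √[0.2211/2391 × 0.8925] = 0.00908.
E = z × SE = 2.326 × 0.00908 = 0.02113 ≈ 2.1 percentage points.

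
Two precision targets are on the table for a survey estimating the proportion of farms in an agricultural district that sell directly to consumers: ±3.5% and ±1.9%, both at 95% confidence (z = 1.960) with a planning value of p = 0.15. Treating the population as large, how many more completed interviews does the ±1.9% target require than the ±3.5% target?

At ±3.5%: n = 1.960² × 0.1275 / 0.035² ≈ 399.84 → 400.
At ±1.9%: n = 1.960² × 0.1275 / 0.019² ≈ 1356.80 → 1357.
Additional respondents: 1357 − 400 = 957.

957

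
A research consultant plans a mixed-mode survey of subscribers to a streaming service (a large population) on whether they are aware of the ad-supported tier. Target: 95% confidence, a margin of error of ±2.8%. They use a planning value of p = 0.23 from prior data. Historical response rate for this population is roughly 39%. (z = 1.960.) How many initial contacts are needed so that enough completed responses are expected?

2226

Completed interviews needed: n₀ = 1.960² × 0.1771 / 0.028² ≈ 867.79 → 868.
At a 39% response rate, contacts needed = 868 / 0.39 ≈ 2225.64 → 2226.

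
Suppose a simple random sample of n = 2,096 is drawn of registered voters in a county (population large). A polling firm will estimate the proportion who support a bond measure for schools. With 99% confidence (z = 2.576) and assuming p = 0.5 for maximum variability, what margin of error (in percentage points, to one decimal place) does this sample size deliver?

SE(p̂) = √[p(1−p)/n] = √[0.2500/2096] = 0.01092.
E = z × SE = 2.576 × 0.01092 = 0.02813, or 2.8 percentage points.

2.8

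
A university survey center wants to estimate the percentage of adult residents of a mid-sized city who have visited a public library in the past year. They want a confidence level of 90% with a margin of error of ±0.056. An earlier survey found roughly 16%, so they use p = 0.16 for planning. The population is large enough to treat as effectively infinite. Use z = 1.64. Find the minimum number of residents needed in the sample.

With p = 0.16, p(1−p) = 0.1344.
n = z²·p(1−p)/E² = 1.64² × 0.1344 / 0.056² = 2.6896 × 0.1344 / 0.003136 ≈ 115.27.
Rounding up gives n = 116.

116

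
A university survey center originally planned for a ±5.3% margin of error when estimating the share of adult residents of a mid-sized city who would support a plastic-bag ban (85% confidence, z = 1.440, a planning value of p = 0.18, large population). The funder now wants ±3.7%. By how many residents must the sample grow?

At ±5.3%: n = 1.440² × 0.1476 / 0.053² ≈ 108.96 → 109.
At ±3.7%: n = 1.440² × 0.1476 / 0.037² ≈ 223.57 → 224.
Additional respondents: 224 − 109 = 115.

115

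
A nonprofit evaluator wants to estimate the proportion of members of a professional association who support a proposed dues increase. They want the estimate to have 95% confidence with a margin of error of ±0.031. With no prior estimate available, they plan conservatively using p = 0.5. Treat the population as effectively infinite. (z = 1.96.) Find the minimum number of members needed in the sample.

1000

With p = 0.5, p(1−p) = 0.25.
n = z²·p(1−p)/E² = 1.96² × 0.2500 / 0.031² = 3.8416 × 0.2500 / 0.000961 ≈ 999.38.
Rounding up gives n = 1000.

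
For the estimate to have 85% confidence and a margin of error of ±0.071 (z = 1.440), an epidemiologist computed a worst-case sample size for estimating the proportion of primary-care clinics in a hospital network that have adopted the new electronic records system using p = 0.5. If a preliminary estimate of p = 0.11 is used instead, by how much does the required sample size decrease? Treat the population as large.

62

Conservative (p = 0.5): n = 1.440² × 0.25 / 0.071² ≈ 102.84 → 103.
Using p = 0.11: p(1−p) = 0.0979, so n = 1.440² × 0.0979 / 0.071² ≈ 40.27 → 41.
Reduction: 103 − 41 = 62.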